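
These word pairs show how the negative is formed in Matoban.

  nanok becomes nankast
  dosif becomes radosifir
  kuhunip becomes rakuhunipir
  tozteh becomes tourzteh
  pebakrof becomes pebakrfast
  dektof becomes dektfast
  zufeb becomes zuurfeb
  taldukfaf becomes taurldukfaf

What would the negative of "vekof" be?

"vekof" has last vowel 'o'. The stems whose last vowel is 'o' (dektof → dektfast, pebakrof → pebakrfast, nanok → nankast) delete the last vowel and add -ast.
The other patterns: stems whose last vowel is 'i' add ra- … -ir around the stem; stems whose last vowel is 'a' or 'e' insert -ur- after the first vowel.
So vekof → vekfast.

vekfast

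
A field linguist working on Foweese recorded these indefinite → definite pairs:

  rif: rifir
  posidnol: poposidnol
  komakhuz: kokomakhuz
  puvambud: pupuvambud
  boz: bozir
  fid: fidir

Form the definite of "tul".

tulir

komakhuz and boz both end in -z yet inflect differently (kokomakhuz, bozir), so the final letter is not what conditions the rule; the number of vowels is.
"tul" has 1 vowel. The stems with 1 vowel (rif → rifir, boz → bozir, fid → fidir) add -ir.
So tul → tulir.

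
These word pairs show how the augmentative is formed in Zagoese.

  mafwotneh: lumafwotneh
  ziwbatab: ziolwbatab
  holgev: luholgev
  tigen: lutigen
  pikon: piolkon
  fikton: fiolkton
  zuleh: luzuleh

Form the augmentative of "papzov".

tigen and fikton both end in -n yet inflect differently (lutigen, fiolkton), so the final letter is not what conditions the rule; the last vowel is.
"papzov" has last vowel 'o'. The stems whose last vowel is 'o' (fikton → fiolkton, pikon → piolkon) insert -ol- after the first vowel.
So papzov → paolpzov.

paolpzov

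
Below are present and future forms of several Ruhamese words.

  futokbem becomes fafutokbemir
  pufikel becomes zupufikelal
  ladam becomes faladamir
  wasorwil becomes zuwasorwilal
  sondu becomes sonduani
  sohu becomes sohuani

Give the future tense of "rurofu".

rurofuani

pufikel and futokbem both have last vowel 'e' yet inflect differently (zupufikelal, fafutokbemir), so the last vowel is not what conditions the rule; the final letter is.
"rurofu" ends in -u. The stems ending in -u (sohu → sohuani, sondu → sonduani) add -ani.
So rurofu → rurofuani.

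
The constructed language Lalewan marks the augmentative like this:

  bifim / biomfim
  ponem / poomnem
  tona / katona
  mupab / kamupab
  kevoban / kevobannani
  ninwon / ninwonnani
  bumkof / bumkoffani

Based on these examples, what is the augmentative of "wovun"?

wovunnani

tona and kevoban both have last vowel 'a' yet inflect differently (katona, kevobannani), so the last vowel is not what conditions the rule; the final letter is.
"wovun" ends in -n. The stems ending in -n (kevoban → kevobannani, ninwon → ninwonnani) double the final consonant and add -ani.
The other patterns: stems ending in -m insert -om- after the first vowel; stems ending in -a or -b add the prefix ka-.
So wovun → wovunnani.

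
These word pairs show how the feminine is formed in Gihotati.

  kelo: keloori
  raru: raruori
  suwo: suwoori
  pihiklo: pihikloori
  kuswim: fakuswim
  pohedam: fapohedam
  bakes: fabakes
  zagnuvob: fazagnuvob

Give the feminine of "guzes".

faguzes

kelo and zagnuvob both have last vowel 'o' yet inflect differently (keloori, fazagnuvob), so the last vowel is not what conditions the rule; whether the stem ends in a vowel or a consonant is.
"guzes" ends in a consonant. The stems ending in a consonant (kuswim → fakuswim, pohedam → fapohedam, bakes → fabakes) add the prefix fa-.
So guzes → faguzes.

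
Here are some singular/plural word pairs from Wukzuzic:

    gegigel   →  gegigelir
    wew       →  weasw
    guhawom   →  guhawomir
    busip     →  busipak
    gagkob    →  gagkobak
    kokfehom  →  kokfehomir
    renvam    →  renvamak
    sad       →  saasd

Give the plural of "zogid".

zogidak

renvam and guhawom both end in -m yet inflect differently (renvamak, guhawomir), so the final letter is not what conditions the rule; the number of vowels is.
"zogid" has 2 vowels. The stems with 2 vowels (gagkob → gagkobak, renvam → renvamak, busip → busipak) add -ak.
So zogid → zogidak.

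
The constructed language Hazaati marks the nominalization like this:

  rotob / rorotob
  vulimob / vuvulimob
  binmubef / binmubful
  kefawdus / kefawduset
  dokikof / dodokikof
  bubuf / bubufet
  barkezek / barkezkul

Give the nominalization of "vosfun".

vosfunet

"vosfun" has last vowel 'u'. The stems whose last vowel is 'u' (kefawdus → kefawduset, bubuf → bubufet) add -et.
So vosfun → vosfunet.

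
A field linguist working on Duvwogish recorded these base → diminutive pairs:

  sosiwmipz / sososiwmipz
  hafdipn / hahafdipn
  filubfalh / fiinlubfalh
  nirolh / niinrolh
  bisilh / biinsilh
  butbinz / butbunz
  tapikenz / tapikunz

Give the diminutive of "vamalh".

vainmalh

"vamalh" has second-to-last letter 'l'. The stems whose second-to-last letter is 'l' (filubfalh → fiinlubfalh, nirolh → niinrolh, bisilh → biinsilh) insert -in- after the first vowel.
The other patterns: stems whose second-to-last letter is 'p' repeat the first consonant+vowel as a prefix; stems whose second-to-last letter is 'n' change the last vowel to 'u'.
So vamalh → vainmalh.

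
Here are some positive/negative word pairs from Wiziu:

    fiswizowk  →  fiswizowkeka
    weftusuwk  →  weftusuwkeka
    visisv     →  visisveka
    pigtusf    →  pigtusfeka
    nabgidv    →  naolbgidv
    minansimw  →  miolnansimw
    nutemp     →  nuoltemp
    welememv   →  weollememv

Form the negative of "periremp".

visisv and nabgidv both end in -v yet inflect differently (visisveka, naolbgidv), so the final letter is not what conditions the rule; the second-to-last letter is.
"periremp" has second-to-last letter 'm'. The stems whose second-to-last letter is 'm' (minansimw → miolnansimw, nutemp → nuoltemp, welememv → weollememv) insert -ol- after the first vowel.
The other pattern: stems whose second-to-last letter is 's' or 'w' add -eka.
So periremp → peolriremp.

peolriremp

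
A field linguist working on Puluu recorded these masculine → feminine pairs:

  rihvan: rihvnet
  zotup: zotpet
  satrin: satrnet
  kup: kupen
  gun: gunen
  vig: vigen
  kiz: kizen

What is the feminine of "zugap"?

zotup and kup both end in -p yet inflect differently (zotpet, kupen), so the final letter is not what conditions the rule; the number of vowels is.
"zugap" has 2 vowels. The stems with 2 vowels (rihvan → rihvnet, zotup → zotpet, satrin → satrnet) delete the last vowel and add -et.
So zugap → zugpet.

zugpet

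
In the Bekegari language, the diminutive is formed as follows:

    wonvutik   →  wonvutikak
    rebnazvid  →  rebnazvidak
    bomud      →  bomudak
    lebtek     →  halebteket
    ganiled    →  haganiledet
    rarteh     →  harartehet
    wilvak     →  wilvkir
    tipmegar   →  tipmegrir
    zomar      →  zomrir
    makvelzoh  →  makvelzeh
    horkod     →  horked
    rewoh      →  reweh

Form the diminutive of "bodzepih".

bodzepihak

wonvutik and lebtek both end in -k yet inflect differently (wonvutikak, halebteket), so the final letter is not what conditions the rule; the last vowel is.
"bodzepih" has last vowel 'i'. The stems whose last vowel is 'i' (wonvutik → wonvutikak, rebnazvid → rebnazvidak) add -ak.
The other patterns: stems whose last vowel is 'e' add ha- … -et around the stem; stems whose last vowel is 'a' delete the last vowel and add -ir; stems whose last vowel is 'o' change the last vowel to 'e'.
So bodzepih → bodzepihak.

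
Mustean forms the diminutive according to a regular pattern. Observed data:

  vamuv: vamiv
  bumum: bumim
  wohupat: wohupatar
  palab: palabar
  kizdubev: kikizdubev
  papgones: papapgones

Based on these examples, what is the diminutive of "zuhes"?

vamuv and kizdubev both end in -v yet inflect differently (vamiv, kikizdubev), so the final letter is not what conditions the rule; the last vowel is.
"zuhes" has last vowel 'e'. The stems whose last vowel is 'e' (kizdubev → kikizdubev, papgones → papapgones) repeat the first consonant+vowel as a prefix.
So zuhes → zuzuhes.

zuzuhes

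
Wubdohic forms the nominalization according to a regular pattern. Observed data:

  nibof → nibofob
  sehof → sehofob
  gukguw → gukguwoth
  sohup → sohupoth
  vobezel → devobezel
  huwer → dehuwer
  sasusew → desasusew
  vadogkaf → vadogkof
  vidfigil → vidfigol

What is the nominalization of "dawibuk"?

gukguw and sasusew both end in -w yet inflect differently (gukguwoth, desasusew), so the final letter is not what conditions the rule; the last vowel is.
"dawibuk" has last vowel 'u'. The stems whose last vowel is 'u' (gukguw → gukguwoth, sohup → sohupoth) add -oth.
The other patterns: stems whose last vowel is 'o' add -ob; stems whose last vowel is 'e' add the prefix de-; stems whose last vowel is 'a' or 'i' change the last vowel to 'o'.
So dawibuk → dawibukoth.

dawibukoth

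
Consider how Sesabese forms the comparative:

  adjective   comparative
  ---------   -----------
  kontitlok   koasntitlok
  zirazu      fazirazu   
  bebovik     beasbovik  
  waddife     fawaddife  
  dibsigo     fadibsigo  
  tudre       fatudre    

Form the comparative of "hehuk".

heashuk

"hehuk" ends in a consonant. The stems ending in a consonant (bebovik → beasbovik, kontitlok → koasntitlok) insert -as- after the first vowel.
So hehuk → heashuk.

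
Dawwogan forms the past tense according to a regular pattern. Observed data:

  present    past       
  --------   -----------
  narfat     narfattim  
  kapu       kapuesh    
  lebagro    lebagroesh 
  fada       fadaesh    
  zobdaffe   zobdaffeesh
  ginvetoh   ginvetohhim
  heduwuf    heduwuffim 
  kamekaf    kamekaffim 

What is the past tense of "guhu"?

guhuesh

kamekaf and fada both have last vowel 'a' yet inflect differently (kamekaffim, fadaesh), so the last vowel is not what conditions the rule; whether the stem ends in a vowel or a consonant is.
"guhu" ends in a vowel. The stems ending in a vowel (fada → fadaesh, kapu → kapuesh, lebagro → lebagroesh) add -esh.
The other pattern: stems ending in a consonant double the final consonant and add -im.
So guhu → guhuesh.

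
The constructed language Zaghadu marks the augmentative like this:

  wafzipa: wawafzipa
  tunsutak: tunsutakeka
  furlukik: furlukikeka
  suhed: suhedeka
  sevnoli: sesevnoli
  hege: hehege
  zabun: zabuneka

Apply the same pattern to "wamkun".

wamkuneka

hege and suhed both have last vowel 'e' yet inflect differently (hehege, suhedeka), so the last vowel is not what conditions the rule; whether the stem ends in a vowel or a consonant is.
"wamkun" ends in a consonant. The stems ending in a consonant (suhed → suhedeka, tunsutak → tunsutakeka, zabun → zabuneka) add -eka.
The other pattern: stems ending in a vowel repeat the first consonant+vowel as a prefix.
So wamkun → wamkuneka.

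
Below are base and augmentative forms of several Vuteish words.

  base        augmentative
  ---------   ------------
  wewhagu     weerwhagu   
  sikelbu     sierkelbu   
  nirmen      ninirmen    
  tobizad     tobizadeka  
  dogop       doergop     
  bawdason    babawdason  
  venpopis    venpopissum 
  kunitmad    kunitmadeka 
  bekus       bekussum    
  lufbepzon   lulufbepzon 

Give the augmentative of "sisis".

sisissum

bekus and sikelbu both have last vowel 'u' yet inflect differently (bekussum, sierkelbu), so the last vowel is not what conditions the rule; the final letter is.
"sisis" ends in -s. The stems ending in -s (bekus → bekussum, venpopis → venpopissum) double the final consonant and add -um.
So sisis → sisissum.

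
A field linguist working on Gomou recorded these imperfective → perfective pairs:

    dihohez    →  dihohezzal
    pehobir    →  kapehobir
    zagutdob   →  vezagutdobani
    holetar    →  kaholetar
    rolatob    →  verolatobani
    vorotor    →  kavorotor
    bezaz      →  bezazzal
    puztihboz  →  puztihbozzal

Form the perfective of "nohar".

kanohar

vorotor and puztihboz both have last vowel 'o' yet inflect differently (kavorotor, puztihbozzal), so the last vowel is not what conditions the rule; the final letter is.
"nohar" ends in -r. The stems ending in -r (pehobir → kapehobir, vorotor → kavorotor, holetar → kaholetar) add the prefix ka-.
The other patterns: stems ending in -z double the final consonant and add -al; stems ending in -b add ve- … -ani around the stem.
So nohar → kanohar.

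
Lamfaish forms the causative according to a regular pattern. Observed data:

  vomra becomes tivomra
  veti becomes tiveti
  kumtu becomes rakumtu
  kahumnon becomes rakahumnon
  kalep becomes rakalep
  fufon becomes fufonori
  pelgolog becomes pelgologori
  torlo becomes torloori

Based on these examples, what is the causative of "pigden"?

kahumnon and fufon both end in -n yet inflect differently (rakahumnon, fufonori), so the final letter is not what conditions the rule; the first letter is.
"pigden" begins with p-. The one such stem in the data (pelgolog → pelgologori) adds -ori, so the same rule applies.
So pigden → pigdenori.

pigdenori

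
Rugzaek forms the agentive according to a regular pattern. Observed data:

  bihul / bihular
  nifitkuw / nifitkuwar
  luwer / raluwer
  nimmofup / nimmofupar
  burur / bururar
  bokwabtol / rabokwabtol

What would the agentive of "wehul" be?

burur and luwer both end in -r yet inflect differently (bururar, raluwer), so the final letter is not what conditions the rule; the last vowel is.
"wehul" has last vowel 'u'. The stems whose last vowel is 'u' (nimmofup → nimmofupar, nifitkuw → nifitkuwar, burur → bururar) add -ar.
So wehul → wehular.

wehular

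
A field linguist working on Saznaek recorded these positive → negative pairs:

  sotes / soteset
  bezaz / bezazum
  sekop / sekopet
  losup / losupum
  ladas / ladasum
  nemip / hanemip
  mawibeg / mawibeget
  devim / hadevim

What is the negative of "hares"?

hareset

sekop and nemip both end in -p yet inflect differently (sekopet, hanemip), so the final letter is not what conditions the rule; the last vowel is.
"hares" has last vowel 'e'. The stems whose last vowel is 'e' (sotes → soteset, mawibeg → mawibeget) add -et.
The other patterns: stems whose last vowel is 'i' add the prefix ha-; stems whose last vowel is 'a' or 'u' add -um.
So hares → hareset.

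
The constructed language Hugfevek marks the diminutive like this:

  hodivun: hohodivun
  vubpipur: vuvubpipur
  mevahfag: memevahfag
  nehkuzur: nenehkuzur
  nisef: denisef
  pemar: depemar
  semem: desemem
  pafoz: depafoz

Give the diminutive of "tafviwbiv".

tatafviwbiv

vubpipur and pemar both end in -r yet inflect differently (vuvubpipur, depemar), so the final letter is not what conditions the rule; the number of vowels is.
"tafviwbiv" has 3 vowels. The stems with 3 vowels (hodivun → hohodivun, vubpipur → vuvubpipur, mevahfag → memevahfag) repeat the first consonant+vowel as a prefix.
The other pattern: stems with 2 vowels add the prefix de-.
So tafviwbiv → tatafviwbiv.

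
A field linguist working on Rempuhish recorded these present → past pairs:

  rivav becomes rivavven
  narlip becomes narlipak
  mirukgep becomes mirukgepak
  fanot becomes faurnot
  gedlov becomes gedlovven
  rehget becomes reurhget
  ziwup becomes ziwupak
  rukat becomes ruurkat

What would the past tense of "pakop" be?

rukat and rivav both have last vowel 'a' yet inflect differently (ruurkat, rivavven), so the last vowel is not what conditions the rule; the final letter is.
"pakop" ends in -p. The stems ending in -p (ziwup → ziwupak, narlip → narlipak, mirukgep → mirukgepak) add -ak.
So pakop → pakopak.

pakopak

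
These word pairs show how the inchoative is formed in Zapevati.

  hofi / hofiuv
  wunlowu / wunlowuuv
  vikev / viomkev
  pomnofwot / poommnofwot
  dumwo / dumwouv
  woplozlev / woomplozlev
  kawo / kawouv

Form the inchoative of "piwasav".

piomwasav

kawo and pomnofwot both have last vowel 'o' yet inflect differently (kawouv, poommnofwot), so the last vowel is not what conditions the rule; whether the stem ends in a vowel or a consonant is.
"piwasav" ends in a consonant. The stems ending in a consonant (vikev → viomkev, woplozlev → woomplozlev, pomnofwot → poommnofwot) insert -om- after the first vowel.
So piwasav → piomwasav.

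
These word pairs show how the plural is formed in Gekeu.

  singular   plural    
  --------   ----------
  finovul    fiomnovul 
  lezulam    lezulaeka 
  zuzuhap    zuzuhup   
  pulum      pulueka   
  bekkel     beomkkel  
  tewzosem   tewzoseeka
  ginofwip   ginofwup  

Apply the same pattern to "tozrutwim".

pulum and finovul both have last vowel 'u' yet inflect differently (pulueka, fiomnovul), so the last vowel is not what conditions the rule; the final letter is.
"tozrutwim" ends in -m. The stems ending in -m (tewzosem → tewzoseeka, lezulam → lezulaeka, pulum → pulueka) drop the final letter and add -eka.
The other patterns: stems ending in -l insert -om- after the first vowel; stems ending in -p change the last vowel to 'u'.
So tozrutwim → tozrutwieka.

tozrutwieka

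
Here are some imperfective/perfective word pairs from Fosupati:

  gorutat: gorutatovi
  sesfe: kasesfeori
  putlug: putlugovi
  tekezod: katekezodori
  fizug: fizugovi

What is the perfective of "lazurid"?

gorutat and tekezod both have 3 vowels yet inflect differently (gorutatovi, katekezodori), so the number of vowels is not what conditions the rule; the final letter is.
"lazurid" ends in -d. The one such stem in the data (tekezod → katekezodori) adds ka- … -ori around the stem, so the same rule applies.
The other pattern: stems ending in -g or -t add -ovi.
So lazurid → kalazuridori.

kalazuridori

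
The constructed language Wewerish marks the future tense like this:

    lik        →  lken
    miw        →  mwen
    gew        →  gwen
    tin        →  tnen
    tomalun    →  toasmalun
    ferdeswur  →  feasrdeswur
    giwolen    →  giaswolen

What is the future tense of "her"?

tin and tomalun both end in -n yet inflect differently (tnen, toasmalun), so the final letter is not what conditions the rule; the number of vowels is.
"her" has 1 vowel. The stems with 1 vowel (lik → lken, miw → mwen, gew → gwen) delete the last vowel and add -en.
The other pattern: stems with 3 vowels insert -as- after the first vowel.
So her → hren.

hren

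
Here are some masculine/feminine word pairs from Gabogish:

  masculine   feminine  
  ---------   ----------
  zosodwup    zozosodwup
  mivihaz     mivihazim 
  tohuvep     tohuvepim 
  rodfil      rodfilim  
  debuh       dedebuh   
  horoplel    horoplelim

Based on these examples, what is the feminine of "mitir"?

"mitir" has last vowel 'i'. The one such stem in the data (rodfil → rodfilim) adds -im, so the same rule applies.
The other pattern: stems whose last vowel is 'u' repeat the first consonant+vowel as a prefix.
So mitir → mitirim.

mitirim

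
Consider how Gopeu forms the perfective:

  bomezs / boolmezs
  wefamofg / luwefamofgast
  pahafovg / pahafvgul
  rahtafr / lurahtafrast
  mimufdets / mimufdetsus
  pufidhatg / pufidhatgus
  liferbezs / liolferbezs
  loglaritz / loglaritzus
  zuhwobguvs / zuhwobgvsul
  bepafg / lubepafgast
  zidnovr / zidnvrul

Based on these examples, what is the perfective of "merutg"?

merutgus

pufidhatg and pahafovg both end in -g yet inflect differently (pufidhatgus, pahafvgul), so the final letter is not what conditions the rule; the second-to-last letter is.
"merutg" has second-to-last letter 't'. The stems whose second-to-last letter is 't' (mimufdets → mimufdetsus, pufidhatg → pufidhatgus, loglaritz → loglaritzus) add -us.
So merutg → merutgus.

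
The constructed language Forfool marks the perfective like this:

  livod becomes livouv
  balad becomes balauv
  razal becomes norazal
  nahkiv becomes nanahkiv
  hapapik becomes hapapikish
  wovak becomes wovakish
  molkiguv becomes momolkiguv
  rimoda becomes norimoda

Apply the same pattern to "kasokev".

nahkiv and hapapik both have last vowel 'i' yet inflect differently (nanahkiv, hapapikish), so the last vowel is not what conditions the rule; the final letter is.
"kasokev" ends in -v. The stems ending in -v (nahkiv → nanahkiv, molkiguv → momolkiguv) repeat the first consonant+vowel as a prefix.
So kasokev → kakasokev.

kakasokev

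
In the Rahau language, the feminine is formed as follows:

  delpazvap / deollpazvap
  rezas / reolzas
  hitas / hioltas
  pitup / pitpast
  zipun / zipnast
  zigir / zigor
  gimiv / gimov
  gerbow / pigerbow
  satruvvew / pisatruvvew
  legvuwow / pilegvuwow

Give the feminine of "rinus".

delpazvap and pitup both end in -p yet inflect differently (deollpazvap, pitpast), so the final letter is not what conditions the rule; the last vowel is.
"rinus" has last vowel 'u'. The stems whose last vowel is 'u' (pitup → pitpast, zipun → zipnast) delete the last vowel and add -ast.
The other patterns: stems whose last vowel is 'a' insert -ol- after the first vowel; stems whose last vowel is 'i' change the last vowel to 'o'; stems whose last vowel is 'e' or 'o' add the prefix pi-.
So rinus → rinsast.

rinsast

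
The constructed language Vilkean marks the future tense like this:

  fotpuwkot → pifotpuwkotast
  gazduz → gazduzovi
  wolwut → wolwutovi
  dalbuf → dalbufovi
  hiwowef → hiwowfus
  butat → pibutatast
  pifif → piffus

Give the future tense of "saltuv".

"saltuv" has last vowel 'u'. The stems whose last vowel is 'u' (dalbuf → dalbufovi, gazduz → gazduzovi, wolwut → wolwutovi) add -ovi.
The other patterns: stems whose last vowel is 'e' or 'i' delete the last vowel and add -us; stems whose last vowel is 'a' or 'o' add pi- … -ast around the stem.
So saltuv → saltuvovi.

saltuvovi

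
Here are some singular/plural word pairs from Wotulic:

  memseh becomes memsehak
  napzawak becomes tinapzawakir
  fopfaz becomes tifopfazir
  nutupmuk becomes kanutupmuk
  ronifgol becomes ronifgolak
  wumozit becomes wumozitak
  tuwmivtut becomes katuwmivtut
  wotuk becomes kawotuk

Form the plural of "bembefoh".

napzawak and wotuk both end in -k yet inflect differently (tinapzawakir, kawotuk), so the final letter is not what conditions the rule; the last vowel is.
"bembefoh" has last vowel 'o'. The one such stem in the data (ronifgol → ronifgolak) adds -ak, so the same rule applies.
So bembefoh → bembefohak.

bembefohak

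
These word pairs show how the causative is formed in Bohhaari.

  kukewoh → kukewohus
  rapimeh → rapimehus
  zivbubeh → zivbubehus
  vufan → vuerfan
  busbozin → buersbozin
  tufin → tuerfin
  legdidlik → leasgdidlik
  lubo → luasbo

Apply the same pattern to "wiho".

busbozin and legdidlik both have last vowel 'i' yet inflect differently (buersbozin, leasgdidlik), so the last vowel is not what conditions the rule; the final letter is.
"wiho" ends in -o. The one such stem in the data (lubo → luasbo) inserts -as- after the first vowel (as does legdidlik), so the same rule applies.
So wiho → wiasho.

wiasho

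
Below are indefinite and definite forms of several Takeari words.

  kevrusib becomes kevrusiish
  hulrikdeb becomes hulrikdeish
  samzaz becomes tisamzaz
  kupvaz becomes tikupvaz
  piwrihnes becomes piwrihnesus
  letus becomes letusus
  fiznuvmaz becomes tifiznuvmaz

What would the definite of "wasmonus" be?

hulrikdeb and piwrihnes both have last vowel 'e' yet inflect differently (hulrikdeish, piwrihnesus), so the last vowel is not what conditions the rule; the final letter is.
"wasmonus" ends in -s. The stems ending in -s (letus → letusus, piwrihnes → piwrihnesus) add -us.
So wasmonus → wasmonusus.

wasmonusus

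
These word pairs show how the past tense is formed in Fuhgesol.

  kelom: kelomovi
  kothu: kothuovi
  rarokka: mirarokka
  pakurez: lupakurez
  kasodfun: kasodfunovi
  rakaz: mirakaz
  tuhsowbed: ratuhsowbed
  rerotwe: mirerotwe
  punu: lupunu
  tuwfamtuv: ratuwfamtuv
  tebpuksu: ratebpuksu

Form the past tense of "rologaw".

kothu and punu both end in -u yet inflect differently (kothuovi, lupunu), so the final letter is not what conditions the rule; the first letter is.
"rologaw" begins with r-. The stems beginning with r- (rerotwe → mirerotwe, rakaz → mirakaz, rarokka → mirarokka) add the prefix mi-.
The other patterns: stems beginning with k- add -ovi; stems beginning with p- add the prefix lu-; stems beginning with t- add the prefix ra-.
So rologaw → mirologaw.

mirologaw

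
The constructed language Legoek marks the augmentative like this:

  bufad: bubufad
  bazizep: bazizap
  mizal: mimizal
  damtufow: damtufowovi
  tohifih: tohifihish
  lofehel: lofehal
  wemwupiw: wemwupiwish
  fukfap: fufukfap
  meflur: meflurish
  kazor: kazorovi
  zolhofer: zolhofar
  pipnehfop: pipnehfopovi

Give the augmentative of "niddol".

niddolovi

zolhofer and kazor both end in -r yet inflect differently (zolhofar, kazorovi), so the final letter is not what conditions the rule; the last vowel is.
"niddol" has last vowel 'o'. The stems whose last vowel is 'o' (damtufow → damtufowovi, kazor → kazorovi, pipnehfop → pipnehfopovi) add -ovi.
So niddol → niddolovi.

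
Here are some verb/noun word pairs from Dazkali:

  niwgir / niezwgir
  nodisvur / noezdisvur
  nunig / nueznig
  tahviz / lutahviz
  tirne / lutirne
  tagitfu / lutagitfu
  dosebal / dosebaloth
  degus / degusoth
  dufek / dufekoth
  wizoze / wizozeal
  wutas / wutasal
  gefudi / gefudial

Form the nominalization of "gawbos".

"gawbos" begins with g-. The one such stem in the data (gefudi → gefudial) adds -al, so the same rule applies.
The other patterns: stems beginning with n- insert -ez- after the first vowel; stems beginning with t- add the prefix lu-; stems beginning with d- add -oth.
So gawbos → gawbosal.

gawbosal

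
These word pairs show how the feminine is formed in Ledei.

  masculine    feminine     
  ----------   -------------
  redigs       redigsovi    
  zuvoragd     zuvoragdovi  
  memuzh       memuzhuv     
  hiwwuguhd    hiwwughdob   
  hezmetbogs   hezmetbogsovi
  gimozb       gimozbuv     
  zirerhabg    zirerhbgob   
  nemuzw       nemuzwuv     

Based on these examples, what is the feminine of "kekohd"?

zuvoragd and hiwwuguhd both end in -d yet inflect differently (zuvoragdovi, hiwwughdob), so the final letter is not what conditions the rule; the second-to-last letter is.
"kekohd" has second-to-last letter 'h'. The one such stem in the data (hiwwuguhd → hiwwughdob) deletes the last vowel and adds -ob (as does zirerhabg), so the same rule applies.
So kekohd → kekhdob.

kekhdob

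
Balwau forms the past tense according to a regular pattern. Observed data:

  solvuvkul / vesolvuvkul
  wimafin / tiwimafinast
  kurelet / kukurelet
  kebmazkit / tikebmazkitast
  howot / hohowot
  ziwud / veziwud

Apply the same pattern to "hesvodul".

kebmazkit and kurelet both end in -t yet inflect differently (tikebmazkitast, kukurelet), so the final letter is not what conditions the rule; the last vowel is.
"hesvodul" has last vowel 'u'. The stems whose last vowel is 'u' (ziwud → veziwud, solvuvkul → vesolvuvkul) add the prefix ve-.
So hesvodul → vehesvodul.

vehesvodul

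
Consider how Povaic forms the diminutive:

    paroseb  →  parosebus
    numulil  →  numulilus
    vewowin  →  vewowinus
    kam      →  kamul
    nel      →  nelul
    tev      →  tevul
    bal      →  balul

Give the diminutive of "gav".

numulil and nel both end in -l yet inflect differently (numulilus, nelul), so the final letter is not what conditions the rule; the number of vowels is.
"gav" has 1 vowel. The stems with 1 vowel (kam → kamul, nel → nelul, tev → tevul) add -ul.
So gav → gavul.

gavul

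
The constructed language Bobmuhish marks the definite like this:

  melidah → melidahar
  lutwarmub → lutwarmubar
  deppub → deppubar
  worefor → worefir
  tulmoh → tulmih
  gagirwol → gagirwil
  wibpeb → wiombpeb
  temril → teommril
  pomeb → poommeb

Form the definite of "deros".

deris

"deros" has last vowel 'o'. The stems whose last vowel is 'o' (worefor → worefir, tulmoh → tulmih, gagirwol → gagirwil) change the last vowel to 'i'.
So deros → deris.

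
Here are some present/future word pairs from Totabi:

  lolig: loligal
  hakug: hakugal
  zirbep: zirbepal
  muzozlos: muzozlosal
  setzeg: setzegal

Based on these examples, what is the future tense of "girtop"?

Every pair shown (lolig → loligal, hakug → hakugal, zirbep → zirbepal, …) follows the same rule: add -al.
So girtop → girtopal.

girtopal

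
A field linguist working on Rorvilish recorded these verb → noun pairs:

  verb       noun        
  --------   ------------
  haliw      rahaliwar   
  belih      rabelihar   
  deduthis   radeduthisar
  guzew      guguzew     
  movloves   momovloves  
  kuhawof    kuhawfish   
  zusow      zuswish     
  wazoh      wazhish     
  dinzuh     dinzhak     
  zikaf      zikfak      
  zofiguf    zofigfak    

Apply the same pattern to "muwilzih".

haliw and guzew both end in -w yet inflect differently (rahaliwar, guguzew), so the final letter is not what conditions the rule; the last vowel is.
"muwilzih" has last vowel 'i'. The stems whose last vowel is 'i' (haliw → rahaliwar, belih → rabelihar, deduthis → radeduthisar) add ra- … -ar around the stem.
The other patterns: stems whose last vowel is 'e' repeat the first consonant+vowel as a prefix; stems whose last vowel is 'o' delete the last vowel and add -ish; stems whose last vowel is 'a' or 'u' delete the last vowel and add -ak.
So muwilzih → ramuwilzihar.

ramuwilzihar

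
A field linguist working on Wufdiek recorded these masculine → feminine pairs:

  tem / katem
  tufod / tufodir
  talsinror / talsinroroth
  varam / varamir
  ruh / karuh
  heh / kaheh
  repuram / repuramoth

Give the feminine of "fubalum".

tem and varam both end in -m yet inflect differently (katem, varamir), so the final letter is not what conditions the rule; the number of vowels is.
"fubalum" has 3 vowels. The stems with 3 vowels (repuram → repuramoth, talsinror → talsinroroth) add -oth.
So fubalum → fubalumoth.

fubalumoth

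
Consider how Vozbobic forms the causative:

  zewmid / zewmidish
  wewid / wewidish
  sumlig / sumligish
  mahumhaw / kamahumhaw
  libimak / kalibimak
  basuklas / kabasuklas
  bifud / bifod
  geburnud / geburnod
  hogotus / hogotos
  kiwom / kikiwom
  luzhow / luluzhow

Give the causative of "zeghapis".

zewmid and bifud both end in -d yet inflect differently (zewmidish, bifod), so the final letter is not what conditions the rule; the last vowel is.
"zeghapis" has last vowel 'i'. The stems whose last vowel is 'i' (zewmid → zewmidish, wewid → wewidish, sumlig → sumligish) add -ish.
The other patterns: stems whose last vowel is 'a' add the prefix ka-; stems whose last vowel is 'u' change the last vowel to 'o'; stems whose last vowel is 'o' repeat the first consonant+vowel as a prefix.
So zeghapis → zeghapisish.

zeghapisish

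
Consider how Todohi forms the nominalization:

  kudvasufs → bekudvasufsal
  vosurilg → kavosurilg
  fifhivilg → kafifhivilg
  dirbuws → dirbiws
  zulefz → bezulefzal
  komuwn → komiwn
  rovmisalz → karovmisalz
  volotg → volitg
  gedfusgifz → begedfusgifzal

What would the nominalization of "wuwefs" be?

bewuwefsal

zulefz and rovmisalz both end in -z yet inflect differently (bezulefzal, karovmisalz), so the final letter is not what conditions the rule; the second-to-last letter is.
"wuwefs" has second-to-last letter 'f'. The stems whose second-to-last letter is 'f' (zulefz → bezulefzal, gedfusgifz → begedfusgifzal, kudvasufs → bekudvasufsal) add be- … -al around the stem.
The other patterns: stems whose second-to-last letter is 'l' add the prefix ka-; stems whose second-to-last letter is 't' or 'w' change the last vowel to 'i'.
So wuwefs → bewuwefsal.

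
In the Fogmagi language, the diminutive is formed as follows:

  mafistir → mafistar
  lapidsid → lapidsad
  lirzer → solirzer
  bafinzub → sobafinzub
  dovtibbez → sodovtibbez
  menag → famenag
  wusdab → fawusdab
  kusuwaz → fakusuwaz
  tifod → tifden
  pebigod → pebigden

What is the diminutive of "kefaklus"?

"kefaklus" has last vowel 'u'. The one such stem in the data (bafinzub → sobafinzub) adds the prefix so-, so the same rule applies.
So kefaklus → sokefaklus.

sokefaklus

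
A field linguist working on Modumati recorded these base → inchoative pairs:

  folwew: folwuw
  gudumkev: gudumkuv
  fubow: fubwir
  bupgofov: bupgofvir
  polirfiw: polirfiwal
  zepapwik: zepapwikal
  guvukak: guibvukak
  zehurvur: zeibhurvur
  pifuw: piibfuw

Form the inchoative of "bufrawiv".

bufrawival

folwew and fubow both end in -w yet inflect differently (folwuw, fubwir), so the final letter is not what conditions the rule; the last vowel is.
"bufrawiv" has last vowel 'i'. The stems whose last vowel is 'i' (polirfiw → polirfiwal, zepapwik → zepapwikal) add -al.
The other patterns: stems whose last vowel is 'e' change the last vowel to 'u'; stems whose last vowel is 'o' delete the last vowel and add -ir; stems whose last vowel is 'a' or 'u' insert -ib- after the first vowel.
So bufrawiv → bufrawival.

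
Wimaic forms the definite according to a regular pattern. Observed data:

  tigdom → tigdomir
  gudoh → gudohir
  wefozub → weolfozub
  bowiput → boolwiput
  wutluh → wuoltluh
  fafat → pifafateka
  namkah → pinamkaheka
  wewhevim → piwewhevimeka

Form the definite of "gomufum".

gudoh and wutluh both end in -h yet inflect differently (gudohir, wuoltluh), so the final letter is not what conditions the rule; the last vowel is.
"gomufum" has last vowel 'u'. The stems whose last vowel is 'u' (wefozub → weolfozub, bowiput → boolwiput, wutluh → wuoltluh) insert -ol- after the first vowel.
So gomufum → goolmufum.

goolmufum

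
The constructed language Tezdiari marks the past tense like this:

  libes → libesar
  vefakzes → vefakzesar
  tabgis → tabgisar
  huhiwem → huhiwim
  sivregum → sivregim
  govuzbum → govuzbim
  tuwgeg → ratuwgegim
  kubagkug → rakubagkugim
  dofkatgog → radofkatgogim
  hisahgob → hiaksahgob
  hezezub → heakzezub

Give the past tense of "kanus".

kanusar

libes and huhiwem both have last vowel 'e' yet inflect differently (libesar, huhiwim), so the last vowel is not what conditions the rule; the final letter is.
"kanus" ends in -s. The stems ending in -s (libes → libesar, vefakzes → vefakzesar, tabgis → tabgisar) add -ar.
The other patterns: stems ending in -m change the last vowel to 'i'; stems ending in -g add ra- … -im around the stem; stems ending in -b insert -ak- after the first vowel.
So kanus → kanusar.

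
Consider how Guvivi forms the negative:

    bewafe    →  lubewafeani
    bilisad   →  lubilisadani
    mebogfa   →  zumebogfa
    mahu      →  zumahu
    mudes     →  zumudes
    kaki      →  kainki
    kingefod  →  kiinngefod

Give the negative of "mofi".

"mofi" begins with m-. The stems beginning with m- (mahu → zumahu, mebogfa → zumebogfa, mudes → zumudes) add the prefix zu-.
So mofi → zumofi.

zumofi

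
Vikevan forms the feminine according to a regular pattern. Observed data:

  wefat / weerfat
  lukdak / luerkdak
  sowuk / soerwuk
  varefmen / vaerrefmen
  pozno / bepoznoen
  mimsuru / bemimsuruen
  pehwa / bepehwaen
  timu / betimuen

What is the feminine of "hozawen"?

hoerzawen

sowuk and mimsuru both have last vowel 'u' yet inflect differently (soerwuk, bemimsuruen), so the last vowel is not what conditions the rule; whether the stem ends in a vowel or a consonant is.
"hozawen" ends in a consonant. The stems ending in a consonant (wefat → weerfat, lukdak → luerkdak, sowuk → soerwuk) insert -er- after the first vowel.
The other pattern: stems ending in a vowel add be- … -en around the stem.
So hozawen → hoerzawen.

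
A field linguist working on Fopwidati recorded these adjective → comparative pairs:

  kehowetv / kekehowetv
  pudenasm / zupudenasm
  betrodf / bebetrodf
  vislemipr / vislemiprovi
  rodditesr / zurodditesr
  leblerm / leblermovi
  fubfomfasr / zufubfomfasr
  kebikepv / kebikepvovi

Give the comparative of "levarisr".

zulevarisr

pudenasm and leblerm both end in -m yet inflect differently (zupudenasm, leblermovi), so the final letter is not what conditions the rule; the second-to-last letter is.
"levarisr" has second-to-last letter 's'. The stems whose second-to-last letter is 's' (fubfomfasr → zufubfomfasr, rodditesr → zurodditesr, pudenasm → zupudenasm) add the prefix zu-.
So levarisr → zulevarisr.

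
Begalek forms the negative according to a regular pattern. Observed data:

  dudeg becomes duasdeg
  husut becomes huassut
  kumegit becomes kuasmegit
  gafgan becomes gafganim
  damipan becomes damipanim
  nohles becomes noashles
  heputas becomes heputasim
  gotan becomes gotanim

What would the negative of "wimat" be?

"wimat" has last vowel 'a'. The stems whose last vowel is 'a' (heputas → heputasim, damipan → damipanim, gotan → gotanim) add -im.
So wimat → wimatim.

wimatim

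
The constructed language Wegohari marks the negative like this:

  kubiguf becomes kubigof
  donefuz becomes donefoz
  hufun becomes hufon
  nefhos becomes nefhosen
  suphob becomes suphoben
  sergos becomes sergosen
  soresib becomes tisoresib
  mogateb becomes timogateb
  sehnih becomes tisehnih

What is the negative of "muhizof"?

muhizofen

suphob and soresib both end in -b yet inflect differently (suphoben, tisoresib), so the final letter is not what conditions the rule; the last vowel is.
"muhizof" has last vowel 'o'. The stems whose last vowel is 'o' (nefhos → nefhosen, suphob → suphoben, sergos → sergosen) add -en.
So muhizof → muhizofen.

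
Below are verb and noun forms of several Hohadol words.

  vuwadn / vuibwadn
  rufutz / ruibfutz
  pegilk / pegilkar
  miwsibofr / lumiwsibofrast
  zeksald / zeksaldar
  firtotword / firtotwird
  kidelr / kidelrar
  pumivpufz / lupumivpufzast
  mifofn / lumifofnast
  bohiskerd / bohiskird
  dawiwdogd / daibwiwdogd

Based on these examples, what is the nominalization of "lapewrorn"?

lapewrirn

zeksald and firtotword both end in -d yet inflect differently (zeksaldar, firtotwird), so the final letter is not what conditions the rule; the second-to-last letter is.
"lapewrorn" has second-to-last letter 'r'. The stems whose second-to-last letter is 'r' (firtotword → firtotwird, bohiskerd → bohiskird) change the last vowel to 'i'.
So lapewrorn → lapewrirn.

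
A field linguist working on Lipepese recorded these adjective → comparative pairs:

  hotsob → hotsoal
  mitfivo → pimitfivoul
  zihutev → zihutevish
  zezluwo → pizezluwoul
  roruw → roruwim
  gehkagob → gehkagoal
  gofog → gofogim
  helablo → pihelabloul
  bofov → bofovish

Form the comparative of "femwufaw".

femwufawim

bofov and gehkagob both have last vowel 'o' yet inflect differently (bofovish, gehkagoal), so the last vowel is not what conditions the rule; the final letter is.
"femwufaw" ends in -w. The one such stem in the data (roruw → roruwim) adds -im, so the same rule applies.
So femwufaw → femwufawim.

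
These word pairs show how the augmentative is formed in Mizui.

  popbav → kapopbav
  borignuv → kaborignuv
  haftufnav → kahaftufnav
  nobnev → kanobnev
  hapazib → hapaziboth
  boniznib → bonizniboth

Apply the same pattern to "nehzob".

"nehzob" ends in -b. The stems ending in -b (hapazib → hapaziboth, boniznib → bonizniboth) add -oth.
The other pattern: stems ending in -v add the prefix ka-.
So nehzob → nehzoboth.

nehzoboth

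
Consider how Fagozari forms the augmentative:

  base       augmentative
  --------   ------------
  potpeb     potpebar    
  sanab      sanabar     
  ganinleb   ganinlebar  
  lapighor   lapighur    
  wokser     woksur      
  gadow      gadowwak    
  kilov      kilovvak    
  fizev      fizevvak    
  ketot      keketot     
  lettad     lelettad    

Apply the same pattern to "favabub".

favabubar

"favabub" ends in -b. The stems ending in -b (potpeb → potpebar, sanab → sanabar, ganinleb → ganinlebar) add -ar.
So favabub → favabubar.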